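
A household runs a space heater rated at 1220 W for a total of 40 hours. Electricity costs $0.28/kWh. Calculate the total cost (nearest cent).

Energy = 1.22 kW × 40 h = 48.8 kWh
Cost = 48.8 kWh × $0.28/kWh = $13.66

$13.66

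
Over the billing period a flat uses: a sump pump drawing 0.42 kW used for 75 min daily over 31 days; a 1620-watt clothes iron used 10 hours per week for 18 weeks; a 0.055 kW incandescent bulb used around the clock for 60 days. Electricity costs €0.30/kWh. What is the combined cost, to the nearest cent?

sump pump: Runtime = 75 min × 31 = 2325 min = 38.75 h
sump pump: 0.42 kW × 38.75 h = 16.275 kWh
clothes iron: Runtime = 10 h/week × 18 weeks = 180 h
clothes iron: 1.62 kW × 180 h = 291.6 kWh
incandescent bulb: Runtime = 24 h × 60 = 1440 h
incandescent bulb: 0.055 kW × 1440 h = 79.2 kWh
Total energy = 387.075 kWh
Cost = 387.075 × €0.30 = €116.12

€116.12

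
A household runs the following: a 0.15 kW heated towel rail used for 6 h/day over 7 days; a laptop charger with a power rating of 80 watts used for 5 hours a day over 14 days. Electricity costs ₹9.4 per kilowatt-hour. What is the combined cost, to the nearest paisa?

₹111.86

heated towel rail: Runtime = 6 h/day × 7 days = 42 h
heated towel rail: 0.15 kW × 42 h = 6.3 kWh
laptop charger: Runtime = 5 h/day × 14 days = 70 h
laptop charger: 0.08 kW × 70 h = 5.6 kWh
Total energy = 11.9 kWh
Cost = 11.9 × ₹9.4 = ₹111.86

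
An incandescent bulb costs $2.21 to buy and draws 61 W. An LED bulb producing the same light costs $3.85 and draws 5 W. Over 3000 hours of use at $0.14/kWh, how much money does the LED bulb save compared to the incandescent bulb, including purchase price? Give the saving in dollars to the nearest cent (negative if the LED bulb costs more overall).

$21.88

incandescent bulb: $2.21 + (61/1000) kW × 3000 h × $0.14 = $2.21 + $25.62 = $27.83
LED bulb: $3.85 + (5/1000) kW × 3000 h × $0.14 = $3.85 + $2.1 = $5.95
Saving = $27.83 − $5.95 = $21.88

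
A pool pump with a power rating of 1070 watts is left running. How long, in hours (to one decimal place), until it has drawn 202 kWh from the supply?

Hours = 202 kWh ÷ 1.07 kW = 188.8 h

188.8 h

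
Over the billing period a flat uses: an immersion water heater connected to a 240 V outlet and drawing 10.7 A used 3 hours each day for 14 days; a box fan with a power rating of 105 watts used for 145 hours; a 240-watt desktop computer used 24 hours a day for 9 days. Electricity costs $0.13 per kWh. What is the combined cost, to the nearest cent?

immersion water heater: Power = 10.7 A × 240 V = 2568 W = 2.568 kW
immersion water heater: Runtime = 3 h/day × 14 days = 42 h
immersion water heater: 2.568 kW × 42 h = 107.856 kWh
box fan: 0.105 kW × 145 h = 15.225 kWh
desktop computer: Runtime = 24 h × 9 = 216 h
desktop computer: 0.24 kW × 216 h = 51.84 kWh
Total energy = 174.921 kWh
Cost = 174.921 × $0.13 = $22.74

$22.74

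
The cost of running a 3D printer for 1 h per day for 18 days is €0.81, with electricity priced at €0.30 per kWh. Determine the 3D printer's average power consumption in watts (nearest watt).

Energy = €0.81 ÷ €0.30/kWh = 2.7 kWh
Runtime = 1 h/day × 18 days = 18 h
Power = 2.7 kWh ÷ 18 h = 0.15 kW = 150 W

150 W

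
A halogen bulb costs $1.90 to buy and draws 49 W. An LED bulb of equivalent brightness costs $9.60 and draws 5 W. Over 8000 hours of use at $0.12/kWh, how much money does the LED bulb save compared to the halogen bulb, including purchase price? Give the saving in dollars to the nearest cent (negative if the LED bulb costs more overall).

$34.54

halogen bulb: $1.90 + (49/1000) kW × 8000 h × $0.12 = $1.90 + $47.04 = $48.94
LED bulb: $9.60 + (5/1000) kW × 8000 h × $0.12 = $9.60 + $4.8 = $14.4
Saving = $48.94 − $14.4 = $34.54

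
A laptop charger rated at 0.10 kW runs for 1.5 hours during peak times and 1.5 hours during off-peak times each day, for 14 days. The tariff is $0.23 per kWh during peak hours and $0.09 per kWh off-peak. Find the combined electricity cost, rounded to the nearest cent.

Peak energy = 0.1 kW × 1.5 h × 14 = 2.1 kWh
Off-peak energy = 0.1 kW × 1.5 h × 14 = 2.1 kWh
Cost = 2.1 × $0.23 + 2.1 × $0.09 = $0.483 + $0.189 = $0.67

$0.67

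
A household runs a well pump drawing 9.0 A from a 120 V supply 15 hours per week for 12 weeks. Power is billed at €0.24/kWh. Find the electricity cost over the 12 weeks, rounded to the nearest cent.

€46.66

Power = 9.0 A × 120 V = 1080 W = 1.08 kW
Runtime = 15 h/week × 12 weeks = 180 h
Energy = 1.08 kW × 180 h = 194.4 kWh
Cost = 194.4 kWh × €0.24/kWh = €46.66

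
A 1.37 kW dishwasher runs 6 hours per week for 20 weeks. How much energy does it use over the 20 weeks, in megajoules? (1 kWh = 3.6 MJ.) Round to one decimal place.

Runtime = 6 h/week × 20 weeks = 120 h
Energy = 1.37 kW × 120 h = 164.4 kWh
= 164.4 × 3.6 MJ = 591.8 MJ

591.8 MJ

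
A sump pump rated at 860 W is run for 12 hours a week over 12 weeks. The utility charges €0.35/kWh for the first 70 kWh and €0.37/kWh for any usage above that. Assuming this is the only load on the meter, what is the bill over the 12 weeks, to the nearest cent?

€44.42

Runtime = 12 h/week × 12 weeks = 144 h
Energy = 0.86 kW × 144 h = 123.84 kWh
Tier 1 (0–70 kWh): 70 × €0.35 = €24.5
Above 70 kWh: 53.84 × €0.37 = €19.9208
Bill = €44.42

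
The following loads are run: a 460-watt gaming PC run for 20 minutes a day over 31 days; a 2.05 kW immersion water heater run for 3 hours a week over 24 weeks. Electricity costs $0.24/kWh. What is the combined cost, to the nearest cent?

gaming PC: Runtime = 20 min × 31 = 620 min = 10.333333… h
gaming PC: 0.46 kW × 10.333333… h = 4.753333… kWh
immersion water heater: Runtime = 3 h/week × 24 weeks = 72 h
immersion water heater: 2.05 kW × 72 h = 147.6 kWh
Total energy = 152.353333… kWh
Cost = 152.353333… × $0.24 = $36.56

$36.56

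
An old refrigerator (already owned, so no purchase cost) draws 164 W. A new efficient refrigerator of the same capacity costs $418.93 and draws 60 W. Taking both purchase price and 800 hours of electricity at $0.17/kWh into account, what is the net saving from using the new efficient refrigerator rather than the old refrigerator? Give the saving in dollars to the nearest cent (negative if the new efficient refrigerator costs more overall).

old refrigerator: $0.00 + (164/1000) kW × 800 h × $0.17 = $0.00 + $22.304 = $22.304
new efficient refrigerator: $418.93 + (60/1000) kW × 800 h × $0.17 = $418.93 + $8.16 = $427.09
Saving = $22.304 − $427.09 = −$404.786 → -$404.79

-$404.79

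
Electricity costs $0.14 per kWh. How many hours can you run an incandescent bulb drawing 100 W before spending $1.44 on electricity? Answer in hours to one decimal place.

Energy available = $1.44 ÷ $0.14/kWh = 10.2857 kWh
Hours = 10.2857 kWh ÷ 0.1 kW = 102.9 h

102.9 h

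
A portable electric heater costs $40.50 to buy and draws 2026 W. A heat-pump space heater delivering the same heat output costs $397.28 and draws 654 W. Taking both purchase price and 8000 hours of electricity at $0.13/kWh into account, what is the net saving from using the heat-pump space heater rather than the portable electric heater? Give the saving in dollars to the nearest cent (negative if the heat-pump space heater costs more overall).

portable electric heater: $40.50 + (2026/1000) kW × 8000 h × $0.13 = $40.50 + $2107.04 = $2147.54
heat-pump space heater: $397.28 + (654/1000) kW × 8000 h × $0.13 = $397.28 + $680.16 = $1077.44
Saving = $2147.54 − $1077.44 = $1070.1

$1070.10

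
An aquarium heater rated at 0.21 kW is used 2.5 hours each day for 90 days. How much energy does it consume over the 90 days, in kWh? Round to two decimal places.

Runtime = 2.5 h/day × 90 days = 225 h
Energy = 0.21 kW × 225 h = 47.25 kWh

47.25 kWh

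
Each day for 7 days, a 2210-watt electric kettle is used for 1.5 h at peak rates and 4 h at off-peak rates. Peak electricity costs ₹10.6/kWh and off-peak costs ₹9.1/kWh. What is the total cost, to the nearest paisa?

Peak energy = 2.21 kW × 1.5 h × 7 = 23.205 kWh
Off-peak energy = 2.21 kW × 4 h × 7 = 61.88 kWh
Cost = 23.205 × ₹10.6 + 61.88 × ₹9.1 = ₹245.973 + ₹563.108 = ₹809.08

₹809.08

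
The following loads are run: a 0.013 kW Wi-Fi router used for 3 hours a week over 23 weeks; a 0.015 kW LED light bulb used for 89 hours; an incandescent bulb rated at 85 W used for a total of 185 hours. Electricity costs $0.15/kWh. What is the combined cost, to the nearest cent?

$2.69

Wi-Fi router: Runtime = 3 h/week × 23 weeks = 69 h
Wi-Fi router: 0.013 kW × 69 h = 0.897 kWh
LED light bulb: 0.015 kW × 89 h = 1.335 kWh
incandescent bulb: 0.085 kW × 185 h = 15.725 kWh
Total energy = 17.957 kWh
Cost = 17.957 × $0.15 = $2.69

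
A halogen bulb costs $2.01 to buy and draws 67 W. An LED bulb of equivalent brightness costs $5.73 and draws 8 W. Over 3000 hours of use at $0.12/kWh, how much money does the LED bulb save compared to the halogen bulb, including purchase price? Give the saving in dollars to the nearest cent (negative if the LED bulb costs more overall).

halogen bulb: $2.01 + (67/1000) kW × 3000 h × $0.12 = $2.01 + $24.12 = $26.13
LED bulb: $5.73 + (8/1000) kW × 3000 h × $0.12 = $5.73 + $2.88 = $8.61
Saving = $26.13 − $8.61 = $17.52

$17.52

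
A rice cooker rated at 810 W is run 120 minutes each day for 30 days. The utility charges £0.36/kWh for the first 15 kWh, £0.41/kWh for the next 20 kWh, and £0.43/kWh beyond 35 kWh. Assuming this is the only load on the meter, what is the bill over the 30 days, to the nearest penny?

£19.45

Runtime = 120 min × 30 = 3600 min = 60 h
Energy = 0.81 kW × 60 h = 48.6 kWh
Tier 1 (0–15 kWh): 15 × £0.36 = £5.4
Tier 2 (15–35 kWh): 20 × £0.41 = £8.2
Above 35 kWh: 13.6 × £0.43 = £5.848
Bill = £19.45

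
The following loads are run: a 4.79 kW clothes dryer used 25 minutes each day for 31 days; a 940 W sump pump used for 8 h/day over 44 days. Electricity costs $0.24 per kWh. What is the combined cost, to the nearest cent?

clothes dryer: Runtime = 25 min × 31 = 775 min = 12.916666… h
clothes dryer: 4.79 kW × 12.916666… h = 61.870833… kWh
sump pump: Runtime = 8 h/day × 44 days = 352 h
sump pump: 0.94 kW × 352 h = 330.88 kWh
Total energy = 392.750833… kWh
Cost = 392.750833… × $0.24 = $94.26

$94.26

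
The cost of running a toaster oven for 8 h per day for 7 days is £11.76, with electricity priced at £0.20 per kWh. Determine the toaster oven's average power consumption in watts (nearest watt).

Energy = £11.76 ÷ £0.20/kWh = 58.8 kWh
Runtime = 8 h/day × 7 days = 56 h
Power = 58.8 kWh ÷ 56 h = 1.05 kW = 1050 W

1050 W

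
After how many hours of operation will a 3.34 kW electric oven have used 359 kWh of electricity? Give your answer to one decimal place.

107.5 h

Hours = 359 kWh ÷ 3.34 kW = 107.5 h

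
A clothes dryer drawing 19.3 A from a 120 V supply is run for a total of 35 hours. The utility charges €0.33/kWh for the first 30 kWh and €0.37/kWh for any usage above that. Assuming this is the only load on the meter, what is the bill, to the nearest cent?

Power = 19.3 A × 120 V = 2316 W = 2.316 kW
Energy = 2.316 kW × 35 h = 81.06 kWh
Tier 1 (0–30 kWh): 30 × €0.33 = €9.9
Above 30 kWh: 51.06 × €0.37 = €18.8922
Bill = €28.79

€28.79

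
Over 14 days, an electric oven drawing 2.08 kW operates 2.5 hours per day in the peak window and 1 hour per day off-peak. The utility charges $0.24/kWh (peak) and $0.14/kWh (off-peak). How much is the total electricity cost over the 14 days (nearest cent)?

$21.55

Peak energy = 2.08 kW × 2.5 h × 14 = 72.8 kWh
Off-peak energy = 2.08 kW × 1 h × 14 = 29.12 kWh
Cost = 72.8 × $0.24 + 29.12 × $0.14 = $17.472 + $4.0768 = $21.55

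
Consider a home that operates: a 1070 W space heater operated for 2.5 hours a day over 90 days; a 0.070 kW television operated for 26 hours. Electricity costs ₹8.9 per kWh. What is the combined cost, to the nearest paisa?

₹2158.87

space heater: Runtime = 2.5 h/day × 90 days = 225 h
space heater: 1.07 kW × 225 h = 240.75 kWh
television: 0.07 kW × 26 h = 1.82 kWh
Total energy = 242.57 kWh
Cost = 242.57 × ₹8.9 = ₹2158.87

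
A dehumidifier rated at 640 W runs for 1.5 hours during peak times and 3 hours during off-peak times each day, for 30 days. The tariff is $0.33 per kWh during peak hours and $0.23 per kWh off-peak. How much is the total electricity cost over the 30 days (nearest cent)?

Peak energy = 0.64 kW × 1.5 h × 30 = 28.8 kWh
Off-peak energy = 0.64 kW × 3 h × 30 = 57.6 kWh
Cost = 28.8 × $0.33 + 57.6 × $0.23 = $9.504 + $13.248 = $22.75

$22.75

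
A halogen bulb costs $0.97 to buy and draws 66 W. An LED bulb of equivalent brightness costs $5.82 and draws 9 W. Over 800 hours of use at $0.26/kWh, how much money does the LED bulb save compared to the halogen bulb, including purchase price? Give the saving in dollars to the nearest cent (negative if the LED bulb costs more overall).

halogen bulb: $0.97 + (66/1000) kW × 800 h × $0.26 = $0.97 + $13.728 = $14.698
LED bulb: $5.82 + (9/1000) kW × 800 h × $0.26 = $5.82 + $1.872 = $7.692
Saving = $14.698 − $7.692 = $7.006 → $7.01

$7.01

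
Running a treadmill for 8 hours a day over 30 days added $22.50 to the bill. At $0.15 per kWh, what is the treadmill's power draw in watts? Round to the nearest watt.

Energy = $22.50 ÷ $0.15/kWh = 150 kWh
Runtime = 8 h/day × 30 days = 240 h
Power = 150 kWh ÷ 240 h = 0.625 kW = 625 W

625 W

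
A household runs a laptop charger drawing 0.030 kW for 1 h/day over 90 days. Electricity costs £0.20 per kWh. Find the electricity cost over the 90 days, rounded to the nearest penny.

£0.54

Runtime = 1 h/day × 90 days = 90 h
Energy = 0.03 kW × 90 h = 2.7 kWh
Cost = 2.7 kWh × £0.20/kWh = £0.54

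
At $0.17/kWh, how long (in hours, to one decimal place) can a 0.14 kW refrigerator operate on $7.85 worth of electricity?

329.8 h

Energy available = $7.85 ÷ $0.17/kWh = 46.1765 kWh
Hours = 46.1765 kWh ÷ 0.14 kW = 329.8 h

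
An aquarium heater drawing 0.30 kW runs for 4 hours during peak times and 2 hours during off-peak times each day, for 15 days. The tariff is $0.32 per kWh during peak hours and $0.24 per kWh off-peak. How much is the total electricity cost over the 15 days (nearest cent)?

Peak energy = 0.3 kW × 4 h × 15 = 18 kWh
Off-peak energy = 0.3 kW × 2 h × 15 = 9 kWh
Cost = 18 × $0.32 + 9 × $0.24 = $5.76 + $2.16 = $7.92

$7.92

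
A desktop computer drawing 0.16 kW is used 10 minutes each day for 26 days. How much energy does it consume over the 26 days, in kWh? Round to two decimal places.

0.69 kWh

Runtime = 10 min × 26 = 260 min = 4.333333… h
Energy = 0.16 kW × 4.333333… h = 0.693333… kWh ≈ 0.69 kWh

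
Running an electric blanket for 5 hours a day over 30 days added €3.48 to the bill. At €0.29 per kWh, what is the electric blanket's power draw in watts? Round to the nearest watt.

Energy = €3.48 ÷ €0.29/kWh = 12 kWh
Runtime = 5 h/day × 30 days = 150 h
Power = 12 kWh ÷ 150 h = 0.08 kW = 80 W

80 W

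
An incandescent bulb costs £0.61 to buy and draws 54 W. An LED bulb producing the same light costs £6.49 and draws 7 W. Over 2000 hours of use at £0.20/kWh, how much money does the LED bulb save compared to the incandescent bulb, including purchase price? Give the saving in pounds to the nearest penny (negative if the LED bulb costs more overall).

incandescent bulb: £0.61 + (54/1000) kW × 2000 h × £0.20 = £0.61 + £21.6 = £22.21
LED bulb: £6.49 + (7/1000) kW × 2000 h × £0.20 = £6.49 + £2.8 = £9.29
Saving = £22.21 − £9.29 = £12.92

£12.92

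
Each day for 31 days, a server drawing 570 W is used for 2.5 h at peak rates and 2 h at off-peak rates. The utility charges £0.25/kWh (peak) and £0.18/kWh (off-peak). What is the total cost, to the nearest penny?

Peak energy = 0.57 kW × 2.5 h × 31 = 44.175 kWh
Off-peak energy = 0.57 kW × 2 h × 31 = 35.34 kWh
Cost = 44.175 × £0.25 + 35.34 × £0.18 = £11.04375 + £6.3612 = £17.40

£17.40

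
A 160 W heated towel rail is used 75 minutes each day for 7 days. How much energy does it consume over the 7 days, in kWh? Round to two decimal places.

1.40 kWh

Runtime = 75 min × 7 = 525 min = 8.75 h
Energy = 0.16 kW × 8.75 h = 1.4 kWh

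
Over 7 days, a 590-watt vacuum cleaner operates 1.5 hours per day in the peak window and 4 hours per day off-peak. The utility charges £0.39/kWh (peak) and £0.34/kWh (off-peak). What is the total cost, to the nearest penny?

£8.03

Peak energy = 0.59 kW × 1.5 h × 7 = 6.195 kWh
Off-peak energy = 0.59 kW × 4 h × 7 = 16.52 kWh
Cost = 6.195 × £0.39 + 16.52 × £0.34 = £2.41605 + £5.6168 = £8.03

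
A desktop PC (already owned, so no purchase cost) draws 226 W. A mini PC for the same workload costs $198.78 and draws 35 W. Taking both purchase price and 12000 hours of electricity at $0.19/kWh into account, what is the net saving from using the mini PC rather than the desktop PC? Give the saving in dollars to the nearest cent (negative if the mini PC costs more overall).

$236.70

desktop PC: $0.00 + (226/1000) kW × 12000 h × $0.19 = $0.00 + $515.28 = $515.28
mini PC: $198.78 + (35/1000) kW × 12000 h × $0.19 = $198.78 + $79.8 = $278.58
Saving = $515.28 − $278.58 = $236.7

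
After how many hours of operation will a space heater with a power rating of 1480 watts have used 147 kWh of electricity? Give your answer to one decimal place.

99.3 h

Hours = 147 kWh ÷ 1.48 kW = 99.3 h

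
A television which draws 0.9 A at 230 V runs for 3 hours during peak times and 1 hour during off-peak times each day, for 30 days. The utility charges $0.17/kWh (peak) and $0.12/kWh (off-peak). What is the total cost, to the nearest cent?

Power = 0.9 A × 230 V = 207 W = 0.207 kW
Peak energy = 0.207 kW × 3 h × 30 = 18.63 kWh
Off-peak energy = 0.207 kW × 1 h × 30 = 6.21 kWh
Cost = 18.63 × $0.17 + 6.21 × $0.12 = $3.1671 + $0.7452 = $3.91

$3.91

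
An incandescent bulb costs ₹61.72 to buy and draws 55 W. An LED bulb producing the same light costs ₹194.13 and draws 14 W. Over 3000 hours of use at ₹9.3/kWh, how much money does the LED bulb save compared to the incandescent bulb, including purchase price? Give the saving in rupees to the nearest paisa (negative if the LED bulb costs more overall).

₹1011.49

incandescent bulb: ₹61.72 + (55/1000) kW × 3000 h × ₹9.3 = ₹61.72 + ₹1534.5 = ₹1596.22
LED bulb: ₹194.13 + (14/1000) kW × 3000 h × ₹9.3 = ₹194.13 + ₹390.6 = ₹584.73
Saving = ₹1596.22 − ₹584.73 = ₹1011.49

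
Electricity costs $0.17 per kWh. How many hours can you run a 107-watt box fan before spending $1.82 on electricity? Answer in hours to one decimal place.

Energy available = $1.82 ÷ $0.17/kWh = 10.7059 kWh
Hours = 10.7059 kWh ÷ 0.107 kW = 100.1 h

100.1 h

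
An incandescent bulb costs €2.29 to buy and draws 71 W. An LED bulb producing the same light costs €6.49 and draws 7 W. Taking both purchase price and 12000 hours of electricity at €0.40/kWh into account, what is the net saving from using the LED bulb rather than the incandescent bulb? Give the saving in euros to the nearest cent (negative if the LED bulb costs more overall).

€303.00

incandescent bulb: €2.29 + (71/1000) kW × 12000 h × €0.40 = €2.29 + €340.8 = €343.09
LED bulb: €6.49 + (7/1000) kW × 12000 h × €0.40 = €6.49 + €33.6 = €40.09
Saving = €343.09 − €40.09 = €303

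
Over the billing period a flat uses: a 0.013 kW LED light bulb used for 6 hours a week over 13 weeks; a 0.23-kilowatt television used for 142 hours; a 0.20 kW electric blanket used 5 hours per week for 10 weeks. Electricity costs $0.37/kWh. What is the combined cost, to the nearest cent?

$16.16

LED light bulb: Runtime = 6 h/week × 13 weeks = 78 h
LED light bulb: 0.013 kW × 78 h = 1.014 kWh
television: 0.23 kW × 142 h = 32.66 kWh
electric blanket: Runtime = 5 h/week × 10 weeks = 50 h
electric blanket: 0.2 kW × 50 h = 10 kWh
Total energy = 43.674 kWh
Cost = 43.674 × $0.37 = $16.16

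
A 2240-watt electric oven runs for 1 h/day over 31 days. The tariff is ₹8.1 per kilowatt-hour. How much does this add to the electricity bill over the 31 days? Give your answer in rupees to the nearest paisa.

₹562.46

Runtime = 1 h/day × 31 days = 31 h
Energy = 2.24 kW × 31 h = 69.44 kWh
Cost = 69.44 kWh × ₹8.1/kWh = ₹562.46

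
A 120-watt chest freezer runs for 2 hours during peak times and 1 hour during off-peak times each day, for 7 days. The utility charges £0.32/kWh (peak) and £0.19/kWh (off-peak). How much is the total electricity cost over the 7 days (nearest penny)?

£0.70

Peak energy = 0.12 kW × 2 h × 7 = 1.68 kWh
Off-peak energy = 0.12 kW × 1 h × 7 = 0.84 kWh
Cost = 1.68 × £0.32 + 0.84 × £0.19 = £0.5376 + £0.1596 = £0.70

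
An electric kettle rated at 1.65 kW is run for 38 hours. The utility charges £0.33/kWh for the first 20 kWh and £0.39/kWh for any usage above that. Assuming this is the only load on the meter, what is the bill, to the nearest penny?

Energy = 1.65 kW × 38 h = 62.7 kWh
Tier 1 (0–20 kWh): 20 × £0.33 = £6.6
Above 20 kWh: 42.7 × £0.39 = £16.653
Bill = £23.25

£23.25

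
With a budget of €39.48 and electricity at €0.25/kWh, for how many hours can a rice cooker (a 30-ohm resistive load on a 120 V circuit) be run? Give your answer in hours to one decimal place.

Power = V²/R = 120²/30 = 480 W = 0.48 kW
Energy available = €39.48 ÷ €0.25/kWh = 157.92 kWh
Hours = 157.92 kWh ÷ 0.48 kW = 329.0 h

329.0 h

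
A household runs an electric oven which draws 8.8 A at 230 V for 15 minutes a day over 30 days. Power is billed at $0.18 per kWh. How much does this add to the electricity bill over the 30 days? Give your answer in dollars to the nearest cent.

Power = 8.8 A × 230 V = 2024 W = 2.024 kW
Runtime = 15 min × 30 = 450 min = 7.5 h
Energy = 2.024 kW × 7.5 h = 15.18 kWh
Cost = 15.18 kWh × $0.18/kWh = $2.73

$2.73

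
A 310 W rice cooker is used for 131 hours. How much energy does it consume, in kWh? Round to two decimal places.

40.61 kWh

Energy = 0.31 kW × 131 h = 40.61 kWh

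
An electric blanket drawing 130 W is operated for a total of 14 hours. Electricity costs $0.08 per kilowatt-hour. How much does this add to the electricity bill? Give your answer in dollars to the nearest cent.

$0.15

Energy = 0.13 kW × 14 h = 1.82 kWh
Cost = 1.82 kWh × $0.08/kWh = $0.15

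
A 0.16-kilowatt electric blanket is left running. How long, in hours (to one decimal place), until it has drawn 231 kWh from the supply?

Hours = 231 kWh ÷ 0.16 kW = 1443.8 h

1443.8 h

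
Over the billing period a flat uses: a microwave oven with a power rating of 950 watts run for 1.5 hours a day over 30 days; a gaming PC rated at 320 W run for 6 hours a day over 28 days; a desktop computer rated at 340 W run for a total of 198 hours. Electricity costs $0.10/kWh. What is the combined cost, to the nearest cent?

microwave oven: Runtime = 1.5 h/day × 30 days = 45 h
microwave oven: 0.95 kW × 45 h = 42.75 kWh
gaming PC: Runtime = 6 h/day × 28 days = 168 h
gaming PC: 0.32 kW × 168 h = 53.76 kWh
desktop computer: 0.34 kW × 198 h = 67.32 kWh
Total energy = 163.83 kWh
Cost = 163.83 × $0.10 = $16.38

$16.38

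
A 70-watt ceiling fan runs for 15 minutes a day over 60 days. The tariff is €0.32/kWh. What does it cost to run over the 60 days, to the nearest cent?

€0.34

Runtime = 15 min × 60 = 900 min = 15 h
Energy = 0.07 kW × 15 h = 1.05 kWh
Cost = 1.05 kWh × €0.32/kWh = €0.34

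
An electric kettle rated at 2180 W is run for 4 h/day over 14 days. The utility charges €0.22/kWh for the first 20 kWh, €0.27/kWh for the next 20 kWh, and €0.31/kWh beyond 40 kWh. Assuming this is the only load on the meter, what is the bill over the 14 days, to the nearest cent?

€35.24

Runtime = 4 h/day × 14 days = 56 h
Energy = 2.18 kW × 56 h = 122.08 kWh
Tier 1 (0–20 kWh): 20 × €0.22 = €4.4
Tier 2 (20–40 kWh): 20 × €0.27 = €5.4
Above 40 kWh: 82.08 × €0.31 = €25.4448
Bill = €35.24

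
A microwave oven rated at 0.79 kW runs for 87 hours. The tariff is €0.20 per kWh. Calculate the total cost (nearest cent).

€13.75

Energy = 0.79 kW × 87 h = 68.73 kWh
Cost = 68.73 kWh × €0.20/kWh = €13.75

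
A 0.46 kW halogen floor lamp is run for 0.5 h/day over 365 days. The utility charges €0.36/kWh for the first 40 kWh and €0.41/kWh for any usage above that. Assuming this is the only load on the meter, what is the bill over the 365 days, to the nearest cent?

€32.42

Runtime = 0.5 h/day × 365 days = 182.5 h
Energy = 0.46 kW × 182.5 h = 83.95 kWh
Tier 1 (0–40 kWh): 40 × €0.36 = €14.4
Above 40 kWh: 43.95 × €0.41 = €18.0195
Bill = €32.42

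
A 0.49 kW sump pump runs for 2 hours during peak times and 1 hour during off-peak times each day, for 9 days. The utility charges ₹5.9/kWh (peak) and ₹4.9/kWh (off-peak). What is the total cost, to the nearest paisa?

Peak energy = 0.49 kW × 2 h × 9 = 8.82 kWh
Off-peak energy = 0.49 kW × 1 h × 9 = 4.41 kWh
Cost = 8.82 × ₹5.9 + 4.41 × ₹4.9 = ₹52.038 + ₹21.609 = ₹73.65

₹73.65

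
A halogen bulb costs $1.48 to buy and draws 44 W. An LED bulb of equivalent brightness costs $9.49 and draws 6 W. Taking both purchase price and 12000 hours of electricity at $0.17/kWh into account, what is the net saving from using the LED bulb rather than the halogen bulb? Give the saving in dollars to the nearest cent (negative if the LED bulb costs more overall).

halogen bulb: $1.48 + (44/1000) kW × 12000 h × $0.17 = $1.48 + $89.76 = $91.24
LED bulb: $9.49 + (6/1000) kW × 12000 h × $0.17 = $9.49 + $12.24 = $21.73
Saving = $91.24 − $21.73 = $69.51

$69.51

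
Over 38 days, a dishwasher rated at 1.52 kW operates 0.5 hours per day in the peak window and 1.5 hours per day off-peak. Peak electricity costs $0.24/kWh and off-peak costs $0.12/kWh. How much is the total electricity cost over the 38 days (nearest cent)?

Peak energy = 1.52 kW × 0.5 h × 38 = 28.88 kWh
Off-peak energy = 1.52 kW × 1.5 h × 38 = 86.64 kWh
Cost = 28.88 × $0.24 + 86.64 × $0.12 = $6.9312 + $10.3968 = $17.33

$17.33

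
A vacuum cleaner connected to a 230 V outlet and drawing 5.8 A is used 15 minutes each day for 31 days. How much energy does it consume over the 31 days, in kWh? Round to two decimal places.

10.34 kWh

Power = 5.8 A × 230 V = 1334 W = 1.334 kW
Runtime = 15 min × 31 = 465 min = 7.75 h
Energy = 1.334 kW × 7.75 h = 10.3385 kWh ≈ 10.34 kWh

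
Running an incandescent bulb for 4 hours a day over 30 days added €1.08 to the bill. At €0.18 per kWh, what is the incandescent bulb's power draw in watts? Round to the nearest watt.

50 W

Energy = €1.08 ÷ €0.18/kWh = 6 kWh
Runtime = 4 h/day × 30 days = 120 h
Power = 6 kWh ÷ 120 h = 0.05 kW = 50 W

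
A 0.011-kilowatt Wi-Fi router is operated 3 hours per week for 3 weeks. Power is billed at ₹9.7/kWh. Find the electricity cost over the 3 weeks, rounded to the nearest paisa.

₹0.96

Runtime = 3 h/week × 3 weeks = 9 h
Energy = 0.011 kW × 9 h = 0.099 kWh
Cost = 0.099 kWh × ₹9.7/kWh = ₹0.96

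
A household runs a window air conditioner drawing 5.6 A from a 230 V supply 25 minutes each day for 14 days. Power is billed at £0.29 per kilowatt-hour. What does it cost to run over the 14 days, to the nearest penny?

£2.18

Power = 5.6 A × 230 V = 1288 W = 1.288 kW
Runtime = 25 min × 14 = 350 min = 5.833333… h
Energy = 1.288 kW × 5.833333… h = 7.513333… kWh
Cost = 7.513333… kWh × £0.29/kWh = £2.18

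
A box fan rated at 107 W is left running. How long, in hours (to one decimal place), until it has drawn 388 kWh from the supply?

Hours = 388 kWh ÷ 0.107 kW = 3626.2 h

3626.2 h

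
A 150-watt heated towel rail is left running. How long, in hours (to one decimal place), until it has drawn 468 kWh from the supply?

3120.0 h

Hours = 468 kWh ÷ 0.15 kW = 3120.0 h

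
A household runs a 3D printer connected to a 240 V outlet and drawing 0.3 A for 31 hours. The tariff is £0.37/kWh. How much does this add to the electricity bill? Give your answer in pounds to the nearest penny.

£0.83

Power = 0.3 A × 240 V = 72 W = 0.072 kW
Energy = 0.072 kW × 31 h = 2.232 kWh
Cost = 2.232 kWh × £0.37/kWh = £0.83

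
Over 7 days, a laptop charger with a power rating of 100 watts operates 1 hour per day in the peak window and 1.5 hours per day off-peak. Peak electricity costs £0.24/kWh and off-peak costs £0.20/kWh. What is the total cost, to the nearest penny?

Peak energy = 0.1 kW × 1 h × 7 = 0.7 kWh
Off-peak energy = 0.1 kW × 1.5 h × 7 = 1.05 kWh
Cost = 0.7 × £0.24 + 1.05 × £0.20 = £0.168 + £0.21 = £0.38

£0.38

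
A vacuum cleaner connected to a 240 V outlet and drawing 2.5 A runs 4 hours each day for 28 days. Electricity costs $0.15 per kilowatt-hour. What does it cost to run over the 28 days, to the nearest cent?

Power = 2.5 A × 240 V = 600 W = 0.6 kW
Runtime = 4 h/day × 28 days = 112 h
Energy = 0.6 kW × 112 h = 67.2 kWh
Cost = 67.2 kWh × $0.15/kWh = $10.08

$10.08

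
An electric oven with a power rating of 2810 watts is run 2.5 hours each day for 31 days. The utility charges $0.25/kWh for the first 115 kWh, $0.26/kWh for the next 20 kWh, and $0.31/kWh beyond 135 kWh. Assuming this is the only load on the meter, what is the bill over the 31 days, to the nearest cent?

$59.61

Runtime = 2.5 h/day × 31 days = 77.5 h
Energy = 2.81 kW × 77.5 h = 217.775 kWh
Tier 1 (0–115 kWh): 115 × $0.25 = $28.75
Tier 2 (115–135 kWh): 20 × $0.26 = $5.2
Above 135 kWh: 82.775 × $0.31 = $25.66025
Bill = $59.61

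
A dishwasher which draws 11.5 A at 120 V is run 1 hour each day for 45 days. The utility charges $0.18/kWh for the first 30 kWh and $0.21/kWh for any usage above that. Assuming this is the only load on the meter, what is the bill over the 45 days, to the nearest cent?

$12.14

Power = 11.5 A × 120 V = 1380 W = 1.38 kW
Runtime = 1 h/day × 45 days = 45 h
Energy = 1.38 kW × 45 h = 62.1 kWh
Tier 1 (0–30 kWh): 30 × $0.18 = $5.4
Above 30 kWh: 32.1 × $0.21 = $6.741
Bill = $12.14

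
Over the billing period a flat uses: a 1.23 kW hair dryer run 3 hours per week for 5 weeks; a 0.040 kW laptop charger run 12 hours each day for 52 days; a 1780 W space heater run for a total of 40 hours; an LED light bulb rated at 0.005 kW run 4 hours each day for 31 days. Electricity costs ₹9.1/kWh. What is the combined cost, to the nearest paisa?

hair dryer: Runtime = 3 h/week × 5 weeks = 15 h
hair dryer: 1.23 kW × 15 h = 18.45 kWh
laptop charger: Runtime = 12 h/day × 52 days = 624 h
laptop charger: 0.04 kW × 624 h = 24.96 kWh
space heater: 1.78 kW × 40 h = 71.2 kWh
LED light bulb: Runtime = 4 h/day × 31 days = 124 h
LED light bulb: 0.005 kW × 124 h = 0.62 kWh
Total energy = 115.23 kWh
Cost = 115.23 × ₹9.1 = ₹1048.59

₹1048.59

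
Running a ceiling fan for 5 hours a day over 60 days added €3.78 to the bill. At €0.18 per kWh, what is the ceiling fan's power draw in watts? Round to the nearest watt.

Energy = €3.78 ÷ €0.18/kWh = 21 kWh
Runtime = 5 h/day × 60 days = 300 h
Power = 21 kWh ÷ 300 h = 0.07 kW = 70 W

70 W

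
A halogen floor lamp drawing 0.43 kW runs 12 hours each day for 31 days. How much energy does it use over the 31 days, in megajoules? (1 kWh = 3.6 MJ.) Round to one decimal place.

575.9 MJ

Runtime = 12 h/day × 31 days = 372 h
Energy = 0.43 kW × 372 h = 159.96 kWh
= 159.96 × 3.6 MJ = 575.9 MJ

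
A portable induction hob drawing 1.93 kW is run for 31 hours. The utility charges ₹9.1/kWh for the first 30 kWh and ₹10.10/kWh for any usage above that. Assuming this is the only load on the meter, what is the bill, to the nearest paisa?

Energy = 1.93 kW × 31 h = 59.83 kWh
Tier 1 (0–30 kWh): 30 × ₹9.1 = ₹273
Above 30 kWh: 29.83 × ₹10.10 = ₹301.283
Bill = ₹574.28

₹574.28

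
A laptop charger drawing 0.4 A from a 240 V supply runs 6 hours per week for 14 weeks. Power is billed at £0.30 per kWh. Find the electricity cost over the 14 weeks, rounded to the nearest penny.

£2.42

Power = 0.4 A × 240 V = 96 W = 0.096 kW
Runtime = 6 h/week × 14 weeks = 84 h
Energy = 0.096 kW × 84 h = 8.064 kWh
Cost = 8.064 kWh × £0.30/kWh = £2.42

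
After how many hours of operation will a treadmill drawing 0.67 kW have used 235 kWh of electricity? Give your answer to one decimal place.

350.7 h

Hours = 235 kWh ÷ 0.67 kW = 350.7 h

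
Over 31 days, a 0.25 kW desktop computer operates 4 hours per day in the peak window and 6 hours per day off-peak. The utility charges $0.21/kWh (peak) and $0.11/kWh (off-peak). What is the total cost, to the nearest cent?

$11.63

Peak energy = 0.25 kW × 4 h × 31 = 31 kWh
Off-peak energy = 0.25 kW × 6 h × 31 = 46.5 kWh
Cost = 31 × $0.21 + 46.5 × $0.11 = $6.51 + $5.115 = $11.63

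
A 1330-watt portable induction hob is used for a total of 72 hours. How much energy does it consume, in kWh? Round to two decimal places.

Energy = 1.33 kW × 72 h = 95.76 kWh

95.76 kWh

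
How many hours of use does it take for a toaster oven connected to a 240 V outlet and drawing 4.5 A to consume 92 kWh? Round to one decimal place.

85.2 h

Power = 4.5 A × 240 V = 1080 W = 1.08 kW
Hours = 92 kWh ÷ 1.08 kW = 85.2 h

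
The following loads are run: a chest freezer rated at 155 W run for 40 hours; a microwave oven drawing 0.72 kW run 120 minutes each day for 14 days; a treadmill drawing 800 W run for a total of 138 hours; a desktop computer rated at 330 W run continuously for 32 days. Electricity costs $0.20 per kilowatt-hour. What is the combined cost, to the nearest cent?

chest freezer: 0.155 kW × 40 h = 6.2 kWh
microwave oven: Runtime = 120 min × 14 = 1680 min = 28 h
microwave oven: 0.72 kW × 28 h = 20.16 kWh
treadmill: 0.8 kW × 138 h = 110.4 kWh
desktop computer: Runtime = 24 h × 32 = 768 h
desktop computer: 0.33 kW × 768 h = 253.44 kWh
Total energy = 390.2 kWh
Cost = 390.2 × $0.20 = $78.04

$78.04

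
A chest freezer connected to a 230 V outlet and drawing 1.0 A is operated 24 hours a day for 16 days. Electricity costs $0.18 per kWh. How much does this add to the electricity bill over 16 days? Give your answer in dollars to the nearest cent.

Power = 1.0 A × 230 V = 230 W = 0.23 kW
Runtime = 24 h × 16 = 384 h
Energy = 0.23 kW × 384 h = 88.32 kWh
Cost = 88.32 kWh × $0.18/kWh = $15.90

$15.90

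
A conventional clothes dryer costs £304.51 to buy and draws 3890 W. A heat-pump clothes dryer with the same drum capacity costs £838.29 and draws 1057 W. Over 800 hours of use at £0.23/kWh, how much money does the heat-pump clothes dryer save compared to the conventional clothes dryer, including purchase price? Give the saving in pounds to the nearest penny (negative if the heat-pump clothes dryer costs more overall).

conventional clothes dryer: £304.51 + (3890/1000) kW × 800 h × £0.23 = £304.51 + £715.76 = £1020.27
heat-pump clothes dryer: £838.29 + (1057/1000) kW × 800 h × £0.23 = £838.29 + £194.488 = £1032.778
Saving = £1020.27 − £1032.778 = −£12.508 → -£12.51

-£12.51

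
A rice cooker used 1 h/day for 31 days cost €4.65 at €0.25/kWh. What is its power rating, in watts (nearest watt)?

Energy = €4.65 ÷ €0.25/kWh = 18.6 kWh
Runtime = 1 h/day × 31 days = 31 h
Power = 18.6 kWh ÷ 31 h = 0.6 kW = 600 W

600 W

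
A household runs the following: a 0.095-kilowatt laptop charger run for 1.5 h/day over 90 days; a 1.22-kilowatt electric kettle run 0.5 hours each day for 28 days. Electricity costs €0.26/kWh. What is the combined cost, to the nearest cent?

€7.78

laptop charger: Runtime = 1.5 h/day × 90 days = 135 h
laptop charger: 0.095 kW × 135 h = 12.825 kWh
electric kettle: Runtime = 0.5 h/day × 28 days = 14 h
electric kettle: 1.22 kW × 14 h = 17.08 kWh
Total energy = 29.905 kWh
Cost = 29.905 × €0.26 = €7.78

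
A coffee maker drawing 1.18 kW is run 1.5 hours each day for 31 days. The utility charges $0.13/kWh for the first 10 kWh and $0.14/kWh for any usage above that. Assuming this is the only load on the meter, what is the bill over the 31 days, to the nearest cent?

Runtime = 1.5 h/day × 31 days = 46.5 h
Energy = 1.18 kW × 46.5 h = 54.87 kWh
Tier 1 (0–10 kWh): 10 × $0.13 = $1.3
Above 10 kWh: 44.87 × $0.14 = $6.2818
Bill = $7.58

$7.58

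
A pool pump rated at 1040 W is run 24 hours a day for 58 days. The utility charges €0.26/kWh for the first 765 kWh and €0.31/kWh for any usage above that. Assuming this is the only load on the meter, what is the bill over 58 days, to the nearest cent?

€410.53

Runtime = 24 h × 58 = 1392 h
Energy = 1.04 kW × 1392 h = 1447.68 kWh
Tier 1 (0–765 kWh): 765 × €0.26 = €198.9
Above 765 kWh: 682.68 × €0.31 = €211.6308
Bill = €410.53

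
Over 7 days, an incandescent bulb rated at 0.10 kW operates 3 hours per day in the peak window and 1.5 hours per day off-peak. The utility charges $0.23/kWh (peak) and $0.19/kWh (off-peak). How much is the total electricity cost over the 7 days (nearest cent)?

$0.68

Peak energy = 0.1 kW × 3 h × 7 = 2.1 kWh
Off-peak energy = 0.1 kW × 1.5 h × 7 = 1.05 kWh
Cost = 2.1 × $0.23 + 1.05 × $0.19 = $0.483 + $0.1995 = $0.68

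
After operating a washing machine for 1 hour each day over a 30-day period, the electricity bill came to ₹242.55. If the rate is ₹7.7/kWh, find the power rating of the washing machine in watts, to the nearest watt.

Energy = ₹242.55 ÷ ₹7.7/kWh = 31.5 kWh
Runtime = 1 h/day × 30 days = 30 h
Power = 31.5 kWh ÷ 30 h = 1.05 kW = 1050 W

1050 W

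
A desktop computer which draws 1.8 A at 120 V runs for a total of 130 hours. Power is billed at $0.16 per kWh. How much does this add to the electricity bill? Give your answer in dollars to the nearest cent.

Power = 1.8 A × 120 V = 216 W = 0.216 kW
Energy = 0.216 kW × 130 h = 28.08 kWh
Cost = 28.08 kWh × $0.16/kWh = $4.49

$4.49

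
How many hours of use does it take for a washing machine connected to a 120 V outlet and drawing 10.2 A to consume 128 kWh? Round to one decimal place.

104.6 h

Power = 10.2 A × 120 V = 1224 W = 1.224 kW
Hours = 128 kWh ÷ 1.224 kW = 104.6 h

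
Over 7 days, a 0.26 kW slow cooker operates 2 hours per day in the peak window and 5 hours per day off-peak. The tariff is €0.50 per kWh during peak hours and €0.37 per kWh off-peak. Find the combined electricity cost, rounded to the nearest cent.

Peak energy = 0.26 kW × 2 h × 7 = 3.64 kWh
Off-peak energy = 0.26 kW × 5 h × 7 = 9.1 kWh
Cost = 3.64 × €0.50 + 9.1 × €0.37 = €1.82 + €3.367 = €5.19

€5.19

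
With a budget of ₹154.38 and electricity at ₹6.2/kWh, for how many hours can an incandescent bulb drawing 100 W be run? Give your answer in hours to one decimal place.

249.0 h

Energy available = ₹154.38 ÷ ₹6.2/kWh = 24.9 kWh
Hours = 24.9 kWh ÷ 0.1 kW = 249.0 h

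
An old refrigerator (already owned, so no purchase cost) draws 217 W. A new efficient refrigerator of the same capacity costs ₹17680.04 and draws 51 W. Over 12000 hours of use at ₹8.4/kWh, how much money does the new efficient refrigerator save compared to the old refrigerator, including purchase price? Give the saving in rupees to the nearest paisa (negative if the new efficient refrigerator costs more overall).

old refrigerator: ₹0.00 + (217/1000) kW × 12000 h × ₹8.4 = ₹0.00 + ₹21873.6 = ₹21873.6
new efficient refrigerator: ₹17680.04 + (51/1000) kW × 12000 h × ₹8.4 = ₹17680.04 + ₹5140.8 = ₹22820.84
Saving = ₹21873.6 − ₹22820.84 = −₹947.24

-₹947.24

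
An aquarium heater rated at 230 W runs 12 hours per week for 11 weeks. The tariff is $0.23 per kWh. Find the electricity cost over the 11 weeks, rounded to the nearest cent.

$6.98

Runtime = 12 h/week × 11 weeks = 132 h
Energy = 0.23 kW × 132 h = 30.36 kWh
Cost = 30.36 kWh × $0.23/kWh = $6.98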